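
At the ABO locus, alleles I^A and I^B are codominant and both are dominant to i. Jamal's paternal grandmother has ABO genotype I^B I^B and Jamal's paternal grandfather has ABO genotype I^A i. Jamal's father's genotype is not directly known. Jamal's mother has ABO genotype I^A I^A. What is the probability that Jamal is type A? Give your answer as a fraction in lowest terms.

1/2

Jamal's father's ABO genotype from I^B I^B × I^A i: 1/2 I^A I^B, 1/2 I^B i.
Crossing each possibility with the mother I^A I^A and summing P(type A): 1/2·1/2 + 1/2·1/2 = 1/2.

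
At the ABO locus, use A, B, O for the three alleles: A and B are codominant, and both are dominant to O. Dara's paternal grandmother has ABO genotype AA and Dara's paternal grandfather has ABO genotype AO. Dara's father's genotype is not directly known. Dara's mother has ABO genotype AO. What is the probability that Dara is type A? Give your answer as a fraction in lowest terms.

Dara's father's ABO genotype from AA × AO: 1/2 AA, 1/2 AO.
Crossing each possibility with the mother AO and summing P(type A): 1/2·1 + 1/2·3/4 = 7/8.

7/8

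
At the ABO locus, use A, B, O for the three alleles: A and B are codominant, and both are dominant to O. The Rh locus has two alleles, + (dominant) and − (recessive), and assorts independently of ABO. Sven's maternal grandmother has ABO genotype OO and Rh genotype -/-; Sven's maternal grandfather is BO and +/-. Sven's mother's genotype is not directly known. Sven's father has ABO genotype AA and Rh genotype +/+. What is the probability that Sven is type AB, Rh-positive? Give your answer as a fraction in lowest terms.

1/4

Sven's mother's ABO genotype from OO × BO: 1/2 BO, 1/2 OO.
Crossing each possibility with the father AA and summing P(type AB): 1/2·1/2 + 1/2·0 = 1/4.
Similarly for Rh via the mother's Rh distribution: P(Rh+) = 1.
Independent loci: 1/4 × 1 = 1/4.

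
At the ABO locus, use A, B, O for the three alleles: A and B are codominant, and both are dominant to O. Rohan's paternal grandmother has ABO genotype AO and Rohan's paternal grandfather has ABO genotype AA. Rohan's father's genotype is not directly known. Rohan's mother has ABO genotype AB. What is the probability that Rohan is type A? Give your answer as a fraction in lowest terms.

1/2

Rohan's father's ABO genotype from AO × AA: 1/2 AA, 1/2 AO.
Crossing each possibility with the mother AB and summing P(type A): 1/2·1/2 + 1/2·1/2 = 1/2.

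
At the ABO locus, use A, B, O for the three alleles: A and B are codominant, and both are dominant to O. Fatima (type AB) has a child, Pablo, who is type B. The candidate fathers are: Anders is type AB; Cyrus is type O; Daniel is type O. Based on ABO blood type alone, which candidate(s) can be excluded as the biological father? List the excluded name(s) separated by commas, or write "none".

A candidate is excluded only if no genotype consistent with his phenotype could produce a type B child with a type AB mother.
Every candidate has at least one consistent genotype combination, so none can be excluded.

none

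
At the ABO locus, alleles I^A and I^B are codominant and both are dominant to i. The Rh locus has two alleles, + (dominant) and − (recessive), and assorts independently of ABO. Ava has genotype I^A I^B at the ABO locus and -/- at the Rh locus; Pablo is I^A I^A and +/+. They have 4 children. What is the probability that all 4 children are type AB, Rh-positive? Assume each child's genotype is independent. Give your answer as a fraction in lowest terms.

ABO cross I^A I^B × I^A I^A → 1/2 A, 1/2 AB.
Rh cross -/- × +/+ → 1 Rh+; so P(type AB, Rh-positive) = 1/2 × 1 = 1/2 per child.
All 4 independent: (1/2)^4 = 1/16.

1/16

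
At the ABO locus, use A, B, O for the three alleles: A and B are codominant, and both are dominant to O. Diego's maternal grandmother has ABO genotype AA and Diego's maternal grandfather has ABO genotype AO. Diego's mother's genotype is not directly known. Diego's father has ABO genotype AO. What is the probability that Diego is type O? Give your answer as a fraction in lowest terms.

1/8

Diego's mother's ABO genotype from AA × AO: 1/2 AA, 1/2 AO.
Crossing each possibility with the father AO and summing P(type O): 1/2·0 + 1/2·1/4 = 1/8.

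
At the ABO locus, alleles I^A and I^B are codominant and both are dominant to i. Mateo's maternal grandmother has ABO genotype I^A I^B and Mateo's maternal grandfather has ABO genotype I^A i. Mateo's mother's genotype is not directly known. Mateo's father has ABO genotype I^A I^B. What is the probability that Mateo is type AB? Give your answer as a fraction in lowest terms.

Mateo's mother's ABO genotype from I^A I^B × I^A i: 1/4 I^A I^A, 1/4 I^A I^B, 1/4 I^A i, 1/4 I^B i.
Crossing each possibility with the father I^A I^B and summing P(type AB): 1/4·1/2 + 1/4·1/2 + 1/4·1/4 + 1/4·1/4 = 3/8.

3/8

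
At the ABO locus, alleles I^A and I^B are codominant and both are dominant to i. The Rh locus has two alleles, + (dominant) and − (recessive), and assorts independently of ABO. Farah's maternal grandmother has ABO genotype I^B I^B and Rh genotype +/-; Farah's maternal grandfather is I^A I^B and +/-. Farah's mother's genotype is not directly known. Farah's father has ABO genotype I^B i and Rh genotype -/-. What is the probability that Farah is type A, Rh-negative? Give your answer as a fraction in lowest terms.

1/16

Farah's mother's ABO genotype from I^B I^B × I^A I^B: 1/2 I^A I^B, 1/2 I^B I^B.
Crossing each possibility with the father I^B i and summing P(type A): 1/2·1/4 + 1/2·0 = 1/8.
Similarly for Rh via the mother's Rh distribution: P(Rh-) = 1/2.
Independent loci: 1/8 × 1/2 = 1/16.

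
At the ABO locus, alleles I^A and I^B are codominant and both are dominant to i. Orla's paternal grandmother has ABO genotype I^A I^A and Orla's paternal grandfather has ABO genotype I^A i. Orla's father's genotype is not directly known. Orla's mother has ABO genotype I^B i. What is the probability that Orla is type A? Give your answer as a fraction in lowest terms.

3/8

Orla's father's ABO genotype from I^A I^A × I^A i: 1/2 I^A I^A, 1/2 I^A i.
Crossing each possibility with the mother I^B i and summing P(type A): 1/2·1/2 + 1/2·1/4 = 3/8.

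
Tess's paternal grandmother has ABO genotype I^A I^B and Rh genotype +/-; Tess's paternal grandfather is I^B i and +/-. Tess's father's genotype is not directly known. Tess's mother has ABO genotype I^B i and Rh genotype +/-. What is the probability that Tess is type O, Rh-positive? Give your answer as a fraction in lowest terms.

Tess's father's ABO genotype from I^A I^B × I^B i: 1/4 I^A I^B, 1/4 I^A i, 1/4 I^B I^B, 1/4 I^B i.
Crossing each possibility with the mother I^B i and summing P(type O): 1/4·0 + 1/4·1/4 + 1/4·0 + 1/4·1/4 = 1/8.
Similarly for Rh via the father's Rh distribution: P(Rh+) = 3/4.
Independent loci: 1/8 × 3/4 = 3/32.

3/32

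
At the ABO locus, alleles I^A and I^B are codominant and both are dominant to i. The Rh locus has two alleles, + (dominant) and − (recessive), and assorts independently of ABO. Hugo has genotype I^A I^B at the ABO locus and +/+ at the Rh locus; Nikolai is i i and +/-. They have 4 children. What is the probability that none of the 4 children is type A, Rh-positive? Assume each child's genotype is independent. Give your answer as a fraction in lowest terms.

1/16

ABO cross I^A I^B × i i → 1/2 A, 1/2 B.
Rh cross +/+ × +/- → 1 Rh+; so P(type A, Rh-positive) = 1/2 × 1 = 1/2 per child.
P(not type A, Rh-positive) = 1/2 for one child; (1/2)^4 = 1/16.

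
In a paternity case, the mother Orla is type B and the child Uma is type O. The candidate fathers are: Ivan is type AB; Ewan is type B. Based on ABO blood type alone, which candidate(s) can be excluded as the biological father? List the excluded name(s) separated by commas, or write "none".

Ivan

A candidate is excluded only if no genotype consistent with his phenotype could produce a type O child with a type B mother.
Ivan (type AB): no genotype consistent with that phenotype can produce a type-O child with a type-B mother.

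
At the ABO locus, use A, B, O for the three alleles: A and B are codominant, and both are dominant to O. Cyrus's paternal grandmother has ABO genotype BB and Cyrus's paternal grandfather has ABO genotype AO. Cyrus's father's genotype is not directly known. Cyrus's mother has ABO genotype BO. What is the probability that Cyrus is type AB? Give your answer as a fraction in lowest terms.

Cyrus's father's ABO genotype from BB × AO: 1/2 AB, 1/2 BO.
Crossing each possibility with the mother BO and summing P(type AB): 1/2·1/4 + 1/2·0 = 1/8.

1/8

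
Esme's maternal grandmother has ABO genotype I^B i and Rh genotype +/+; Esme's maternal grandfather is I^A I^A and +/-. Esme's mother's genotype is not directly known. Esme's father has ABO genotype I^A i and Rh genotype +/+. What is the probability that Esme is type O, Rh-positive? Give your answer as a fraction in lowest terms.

Esme's mother's ABO genotype from I^B i × I^A I^A: 1/2 I^A I^B, 1/2 I^A i.
Crossing each possibility with the father I^A i and summing P(type O): 1/2·0 + 1/2·1/4 = 1/8.
Similarly for Rh via the mother's Rh distribution: P(Rh+) = 1.
Independent loci: 1/8 × 1 = 1/8.

1/8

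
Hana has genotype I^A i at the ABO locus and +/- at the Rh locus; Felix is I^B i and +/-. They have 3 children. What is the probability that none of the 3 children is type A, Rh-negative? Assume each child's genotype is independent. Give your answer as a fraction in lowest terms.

ABO cross I^A i × I^B i → 1/4 O, 1/4 A, 1/4 B, 1/4 AB.
Rh cross +/- × +/- → 3/4 Rh+, 1/4 Rh-; so P(type A, Rh-negative) = 1/4 × 1/4 = 1/16 per child.
P(not type A, Rh-negative) = 15/16 for one child; (15/16)^3 = 3375/4096.

3375/4096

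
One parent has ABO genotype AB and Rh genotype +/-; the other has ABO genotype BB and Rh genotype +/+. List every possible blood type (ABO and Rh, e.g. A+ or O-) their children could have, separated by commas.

B+, AB+

Gametes from AB × BB give offspring ABO genotypes AB, BB, i.e. phenotypes B, AB.
Rh cross +/- × +/+ → phenotypes Rh+.
Combining independently: B+, AB+.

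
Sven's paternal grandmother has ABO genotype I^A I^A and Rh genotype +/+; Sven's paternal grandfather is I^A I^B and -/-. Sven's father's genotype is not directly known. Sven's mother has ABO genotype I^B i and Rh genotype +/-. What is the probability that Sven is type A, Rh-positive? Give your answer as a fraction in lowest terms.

9/32

Sven's father's ABO genotype from I^A I^A × I^A I^B: 1/2 I^A I^A, 1/2 I^A I^B.
Crossing each possibility with the mother I^B i and summing P(type A): 1/2·1/2 + 1/2·1/4 = 3/8.
Similarly for Rh via the father's Rh distribution: P(Rh+) = 3/4.
Independent loci: 3/8 × 3/4 = 9/32.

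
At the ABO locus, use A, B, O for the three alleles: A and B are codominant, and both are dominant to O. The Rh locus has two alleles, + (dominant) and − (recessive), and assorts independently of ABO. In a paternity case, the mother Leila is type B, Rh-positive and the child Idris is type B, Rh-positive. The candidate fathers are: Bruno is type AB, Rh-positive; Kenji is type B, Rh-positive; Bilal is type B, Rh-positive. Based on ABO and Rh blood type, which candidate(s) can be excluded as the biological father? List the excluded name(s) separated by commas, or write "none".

none

A candidate is excluded only if no genotype consistent with his phenotype could produce a type B, Rh-positive child with a type B, Rh-positive mother.
Every candidate has at least one consistent genotype combination, so none can be excluded.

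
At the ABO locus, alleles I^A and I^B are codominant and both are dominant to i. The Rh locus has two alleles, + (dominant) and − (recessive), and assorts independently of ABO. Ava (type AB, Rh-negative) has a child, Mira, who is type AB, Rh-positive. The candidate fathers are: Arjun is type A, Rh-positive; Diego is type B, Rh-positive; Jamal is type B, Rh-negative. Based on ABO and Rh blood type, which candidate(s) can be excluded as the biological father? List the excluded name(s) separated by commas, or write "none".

Jamal

A candidate is excluded only if no genotype consistent with his phenotype could produce a type AB, Rh-positive child with a type AB, Rh-negative mother.
Jamal (type B, Rh-): no genotype consistent with that phenotype can produce a type-AB Rh+ child with a type-AB mother.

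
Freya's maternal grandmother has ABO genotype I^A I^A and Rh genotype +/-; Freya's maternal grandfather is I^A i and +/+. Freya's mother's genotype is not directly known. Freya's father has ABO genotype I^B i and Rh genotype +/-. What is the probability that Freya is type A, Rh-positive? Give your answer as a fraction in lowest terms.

Freya's mother's ABO genotype from I^A I^A × I^A i: 1/2 I^A I^A, 1/2 I^A i.
Crossing each possibility with the father I^B i and summing P(type A): 1/2·1/2 + 1/2·1/4 = 3/8.
Similarly for Rh via the mother's Rh distribution: P(Rh+) = 7/8.
Independent loci: 3/8 × 7/8 = 21/64.

21/64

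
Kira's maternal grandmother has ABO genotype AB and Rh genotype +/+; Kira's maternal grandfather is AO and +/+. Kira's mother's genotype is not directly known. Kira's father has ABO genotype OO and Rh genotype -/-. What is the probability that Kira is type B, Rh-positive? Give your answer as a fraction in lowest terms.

1/4

Kira's mother's ABO genotype from AB × AO: 1/4 AA, 1/4 AB, 1/4 AO, 1/4 BO.
Crossing each possibility with the father OO and summing P(type B): 1/4·0 + 1/4·1/2 + 1/4·0 + 1/4·1/2 = 1/4.
Similarly for Rh via the mother's Rh distribution: P(Rh+) = 1.
Independent loci: 1/4 × 1 = 1/4.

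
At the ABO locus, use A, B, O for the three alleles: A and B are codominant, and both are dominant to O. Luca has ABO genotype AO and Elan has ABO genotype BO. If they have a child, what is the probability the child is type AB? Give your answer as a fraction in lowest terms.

ABO cross AO × BO → offspring phenotypes: 1/4 O, 1/4 A, 1/4 B, 1/4 AB.
So P(type AB) = 1/4.

1/4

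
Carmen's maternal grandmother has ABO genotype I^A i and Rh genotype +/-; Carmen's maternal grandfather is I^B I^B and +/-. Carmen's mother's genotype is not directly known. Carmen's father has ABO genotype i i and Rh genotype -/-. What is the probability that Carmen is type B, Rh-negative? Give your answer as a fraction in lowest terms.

1/4

Carmen's mother's ABO genotype from I^A i × I^B I^B: 1/2 I^A I^B, 1/2 I^B i.
Crossing each possibility with the father i i and summing P(type B): 1/2·1/2 + 1/2·1/2 = 1/2.
Similarly for Rh via the mother's Rh distribution: P(Rh-) = 1/2.
Independent loci: 1/2 × 1/2 = 1/4.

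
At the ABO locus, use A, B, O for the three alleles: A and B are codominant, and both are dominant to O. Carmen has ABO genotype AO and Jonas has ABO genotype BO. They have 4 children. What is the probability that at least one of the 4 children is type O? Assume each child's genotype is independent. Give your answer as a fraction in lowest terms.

175/256

ABO cross AO × BO → 1/4 O, 1/4 A, 1/4 B, 1/4 AB.
So P(type O) = 1/4 per child.
P(none) = (3/4)^4 = 81/256; P(at least one) = 1 − 81/256 = 175/256.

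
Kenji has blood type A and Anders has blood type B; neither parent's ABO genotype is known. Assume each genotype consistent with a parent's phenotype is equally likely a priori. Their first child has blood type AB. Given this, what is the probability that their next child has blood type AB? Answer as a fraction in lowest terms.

Possible genotypes: Kenji ∈ {I^A I^A, I^A i}; Anders ∈ {I^B I^B, I^B i}.
Weight each parental genotype pair by prior × P(type-AB child):
  I^A I^A × I^B I^B: posterior weight 4/9; P(next child type AB) = 1.
  I^A I^A × I^B i: posterior weight 2/9; P(next child type AB) = 1/2.
  I^A i × I^B I^B: posterior weight 2/9; P(next child type AB) = 1/2.
  I^A i × I^B i: posterior weight 1/9; P(next child type AB) = 1/4.
Weighted sum = 25/36.

25/36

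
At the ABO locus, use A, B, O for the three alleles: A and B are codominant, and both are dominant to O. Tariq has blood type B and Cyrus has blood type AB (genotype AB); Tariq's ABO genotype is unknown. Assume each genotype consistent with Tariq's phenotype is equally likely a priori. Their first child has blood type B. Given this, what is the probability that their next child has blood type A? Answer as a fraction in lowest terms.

1/8

Possible genotypes: Tariq ∈ {BB, BO}; Cyrus ∈ {AB}.
Weight each parental genotype pair by prior × P(type-B child):
  BB × AB: posterior weight 1/2; P(next child type A) = 0.
  BO × AB: posterior weight 1/2; P(next child type A) = 1/4.
Weighted sum = 1/8.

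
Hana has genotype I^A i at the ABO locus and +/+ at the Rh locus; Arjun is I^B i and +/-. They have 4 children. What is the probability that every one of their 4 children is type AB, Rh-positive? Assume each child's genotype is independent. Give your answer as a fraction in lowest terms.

1/256

ABO cross I^A i × I^B i → 1/4 O, 1/4 A, 1/4 B, 1/4 AB.
Rh cross +/+ × +/- → 1 Rh+; so P(type AB, Rh-positive) = 1/4 × 1 = 1/4 per child.
All 4 independent: (1/4)^4 = 1/256.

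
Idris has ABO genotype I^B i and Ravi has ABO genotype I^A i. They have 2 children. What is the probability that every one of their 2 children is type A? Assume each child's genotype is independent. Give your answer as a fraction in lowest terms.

ABO cross I^B i × I^A i → 1/4 O, 1/4 A, 1/4 B, 1/4 AB.
So P(type A) = 1/4 per child.
All 2 independent: (1/4)^2 = 1/16.

1/16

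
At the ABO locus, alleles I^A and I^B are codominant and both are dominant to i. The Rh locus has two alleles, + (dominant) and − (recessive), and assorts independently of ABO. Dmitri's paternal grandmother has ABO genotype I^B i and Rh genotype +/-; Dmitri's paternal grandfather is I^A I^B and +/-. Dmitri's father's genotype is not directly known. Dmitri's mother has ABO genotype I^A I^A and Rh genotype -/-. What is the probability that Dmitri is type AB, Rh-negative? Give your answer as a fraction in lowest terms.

1/4

Dmitri's father's ABO genotype from I^B i × I^A I^B: 1/4 I^A I^B, 1/4 I^A i, 1/4 I^B I^B, 1/4 I^B i.
Crossing each possibility with the mother I^A I^A and summing P(type AB): 1/4·1/2 + 1/4·0 + 1/4·1 + 1/4·1/2 = 1/2.
Similarly for Rh via the father's Rh distribution: P(Rh-) = 1/2.
Independent loci: 1/2 × 1/2 = 1/4.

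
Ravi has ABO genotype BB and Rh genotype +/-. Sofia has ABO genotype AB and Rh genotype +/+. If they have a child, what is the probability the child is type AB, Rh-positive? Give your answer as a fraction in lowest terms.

1/2

ABO cross BB × AB → offspring phenotypes: 1/2 B, 1/2 AB.
Rh cross +/- × +/+ → 1 Rh+.
Independent loci: P(type AB, Rh-positive) = 1/2 × 1 = 1/2.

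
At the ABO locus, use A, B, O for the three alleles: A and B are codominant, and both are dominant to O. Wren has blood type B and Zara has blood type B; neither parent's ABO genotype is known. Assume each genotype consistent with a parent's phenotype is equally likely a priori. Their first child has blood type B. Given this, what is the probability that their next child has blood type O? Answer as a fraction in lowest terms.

Possible genotypes: Wren ∈ {BB, BO}; Zara ∈ {BB, BO}.
Weight each parental genotype pair by prior × P(type-B child):
  BB × BB: posterior weight 4/15; P(next child type O) = 0.
  BB × BO: posterior weight 4/15; P(next child type O) = 0.
  BO × BB: posterior weight 4/15; P(next child type O) = 0.
  BO × BO: posterior weight 1/5; P(next child type O) = 1/4.
Weighted sum = 1/20.

1/20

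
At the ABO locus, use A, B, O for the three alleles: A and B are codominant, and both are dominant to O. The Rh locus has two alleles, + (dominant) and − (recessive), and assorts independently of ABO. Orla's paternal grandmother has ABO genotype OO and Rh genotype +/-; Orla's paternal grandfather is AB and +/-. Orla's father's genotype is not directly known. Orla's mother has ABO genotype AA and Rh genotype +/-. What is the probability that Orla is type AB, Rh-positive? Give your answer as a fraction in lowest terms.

Orla's father's ABO genotype from OO × AB: 1/2 AO, 1/2 BO.
Crossing each possibility with the mother AA and summing P(type AB): 1/2·0 + 1/2·1/2 = 1/4.
Similarly for Rh via the father's Rh distribution: P(Rh+) = 3/4.
Independent loci: 1/4 × 3/4 = 3/16.

3/16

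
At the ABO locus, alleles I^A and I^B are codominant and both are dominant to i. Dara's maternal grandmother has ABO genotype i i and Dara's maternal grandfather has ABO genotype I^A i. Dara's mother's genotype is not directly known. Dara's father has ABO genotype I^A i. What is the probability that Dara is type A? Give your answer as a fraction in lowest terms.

Dara's mother's ABO genotype from i i × I^A i: 1/2 I^A i, 1/2 i i.
Crossing each possibility with the father I^A i and summing P(type A): 1/2·3/4 + 1/2·1/2 = 5/8.

5/8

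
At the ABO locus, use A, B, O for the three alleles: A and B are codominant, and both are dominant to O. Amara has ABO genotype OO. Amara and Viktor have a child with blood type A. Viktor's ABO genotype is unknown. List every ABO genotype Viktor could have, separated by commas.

AA, AB, AO

For each candidate genotype of Viktor, check whether crossing it with OO can produce every observed child phenotype.
  AA → possible child types {A} ✓
  AB → possible child types {A, B} ✓
  AO → possible child types {O, A} ✓
  BB → possible child types {B} ✗
  BO → possible child types {O, B} ✗
  OO → possible child types {O} ✗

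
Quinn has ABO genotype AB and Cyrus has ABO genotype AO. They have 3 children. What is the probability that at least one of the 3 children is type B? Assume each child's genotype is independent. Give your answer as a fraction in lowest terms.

ABO cross AB × AO → 1/2 A, 1/4 B, 1/4 AB.
So P(type B) = 1/4 per child.
P(none) = (3/4)^3 = 27/64; P(at least one) = 1 − 27/64 = 37/64.

37/64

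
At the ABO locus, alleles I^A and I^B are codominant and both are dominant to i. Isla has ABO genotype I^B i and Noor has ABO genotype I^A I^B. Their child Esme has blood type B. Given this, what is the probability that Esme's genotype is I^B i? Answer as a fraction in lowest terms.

Cross I^B i × I^A I^B → 1/4 I^A I^B, 1/4 I^A i, 1/4 I^B I^B, 1/4 I^B i.
Type-B genotypes among offspring: I^B I^B (1/4), I^B i (1/4); total 1/2.
P(I^B i | type B) = (1/4) / (1/2) = 1/2.

1/2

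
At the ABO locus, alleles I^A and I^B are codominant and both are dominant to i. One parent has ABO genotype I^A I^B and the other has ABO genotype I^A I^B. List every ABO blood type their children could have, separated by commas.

Gametes from I^A I^B × I^A I^B give offspring ABO genotypes I^A I^A, I^A I^B, I^B I^B, i.e. phenotypes A, B, AB.

A, B, AB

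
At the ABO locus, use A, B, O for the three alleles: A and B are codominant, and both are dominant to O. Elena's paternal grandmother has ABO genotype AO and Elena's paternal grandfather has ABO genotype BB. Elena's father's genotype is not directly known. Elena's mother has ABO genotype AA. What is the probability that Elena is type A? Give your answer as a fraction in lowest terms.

Elena's father's ABO genotype from AO × BB: 1/2 AB, 1/2 BO.
Crossing each possibility with the mother AA and summing P(type A): 1/2·1/2 + 1/2·1/2 = 1/2.

1/2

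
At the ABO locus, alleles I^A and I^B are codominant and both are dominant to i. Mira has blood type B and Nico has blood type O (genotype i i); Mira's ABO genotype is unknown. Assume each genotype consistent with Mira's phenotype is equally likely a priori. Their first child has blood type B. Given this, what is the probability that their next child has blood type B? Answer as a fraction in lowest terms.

Possible genotypes: Mira ∈ {I^B I^B, I^B i}; Nico ∈ {i i}.
Weight each parental genotype pair by prior × P(type-B child):
  I^B I^B × i i: posterior weight 2/3; P(next child type B) = 1.
  I^B i × i i: posterior weight 1/3; P(next child type B) = 1/2.
Weighted sum = 5/6.

5/6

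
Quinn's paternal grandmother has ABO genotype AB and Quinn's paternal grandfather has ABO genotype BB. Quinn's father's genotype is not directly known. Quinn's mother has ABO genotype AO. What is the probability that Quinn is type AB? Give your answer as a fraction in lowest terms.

3/8

Quinn's father's ABO genotype from AB × BB: 1/2 AB, 1/2 BB.
Crossing each possibility with the mother AO and summing P(type AB): 1/2·1/4 + 1/2·1/2 = 3/8.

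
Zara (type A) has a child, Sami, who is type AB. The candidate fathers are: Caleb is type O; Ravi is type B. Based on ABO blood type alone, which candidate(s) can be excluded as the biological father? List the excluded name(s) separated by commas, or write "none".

A candidate is excluded only if no genotype consistent with his phenotype could produce a type AB child with a type A mother.
Caleb (type O): no genotype consistent with that phenotype can produce a type-AB child with a type-A mother.

Caleb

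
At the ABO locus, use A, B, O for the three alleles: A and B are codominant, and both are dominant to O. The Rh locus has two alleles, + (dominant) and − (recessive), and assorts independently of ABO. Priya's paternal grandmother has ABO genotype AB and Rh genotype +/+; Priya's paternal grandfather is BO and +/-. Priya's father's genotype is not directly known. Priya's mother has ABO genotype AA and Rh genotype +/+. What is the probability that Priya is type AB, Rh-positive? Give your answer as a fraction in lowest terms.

Priya's father's ABO genotype from AB × BO: 1/4 AB, 1/4 AO, 1/4 BB, 1/4 BO.
Crossing each possibility with the mother AA and summing P(type AB): 1/4·1/2 + 1/4·0 + 1/4·1 + 1/4·1/2 = 1/2.
Similarly for Rh via the father's Rh distribution: P(Rh+) = 1.
Independent loci: 1/2 × 1 = 1/2.

1/2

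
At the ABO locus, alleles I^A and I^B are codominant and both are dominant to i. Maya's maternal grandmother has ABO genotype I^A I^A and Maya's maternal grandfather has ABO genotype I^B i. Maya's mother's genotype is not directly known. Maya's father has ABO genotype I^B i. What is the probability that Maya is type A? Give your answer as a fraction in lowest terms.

Maya's mother's ABO genotype from I^A I^A × I^B i: 1/2 I^A I^B, 1/2 I^A i.
Crossing each possibility with the father I^B i and summing P(type A): 1/2·1/4 + 1/2·1/4 = 1/4.

1/4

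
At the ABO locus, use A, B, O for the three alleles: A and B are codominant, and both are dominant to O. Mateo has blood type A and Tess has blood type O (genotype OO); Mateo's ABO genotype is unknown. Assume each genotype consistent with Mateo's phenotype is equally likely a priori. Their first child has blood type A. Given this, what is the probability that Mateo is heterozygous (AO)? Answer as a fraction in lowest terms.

Possible genotypes: Mateo ∈ {AA, AO}; Tess ∈ {OO}.
Weight each parental genotype pair by prior × P(type-A child):
  AA × OO: posterior weight 2/3.
  AO × OO: posterior weight 1/3.
Sum the posterior weight over pairs where Mateo is AO: 1/3.

1/3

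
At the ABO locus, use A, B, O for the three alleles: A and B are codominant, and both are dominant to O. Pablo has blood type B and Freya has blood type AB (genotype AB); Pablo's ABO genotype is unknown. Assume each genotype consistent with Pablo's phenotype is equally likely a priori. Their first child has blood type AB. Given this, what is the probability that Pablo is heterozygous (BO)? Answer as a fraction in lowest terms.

1/3

Possible genotypes: Pablo ∈ {BB, BO}; Freya ∈ {AB}.
Weight each parental genotype pair by prior × P(type-AB child):
  BB × AB: posterior weight 2/3.
  BO × AB: posterior weight 1/3.
Sum the posterior weight over pairs where Pablo is BO: 1/3.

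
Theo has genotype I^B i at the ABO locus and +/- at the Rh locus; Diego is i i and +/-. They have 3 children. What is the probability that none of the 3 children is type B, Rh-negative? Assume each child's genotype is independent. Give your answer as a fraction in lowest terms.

343/512

ABO cross I^B i × i i → 1/2 O, 1/2 B.
Rh cross +/- × +/- → 3/4 Rh+, 1/4 Rh-; so P(type B, Rh-negative) = 1/2 × 1/4 = 1/8 per child.
P(not type B, Rh-negative) = 7/8 for one child; (7/8)^3 = 343/512.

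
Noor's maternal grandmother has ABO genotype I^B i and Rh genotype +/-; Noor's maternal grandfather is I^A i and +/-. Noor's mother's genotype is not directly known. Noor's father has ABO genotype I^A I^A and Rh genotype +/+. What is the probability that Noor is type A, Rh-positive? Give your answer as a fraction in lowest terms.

Noor's mother's ABO genotype from I^B i × I^A i: 1/4 I^A I^B, 1/4 I^A i, 1/4 I^B i, 1/4 i i.
Crossing each possibility with the father I^A I^A and summing P(type A): 1/4·1/2 + 1/4·1 + 1/4·1/2 + 1/4·1 = 3/4.
Similarly for Rh via the mother's Rh distribution: P(Rh+) = 1.
Independent loci: 3/4 × 1 = 3/4.

3/4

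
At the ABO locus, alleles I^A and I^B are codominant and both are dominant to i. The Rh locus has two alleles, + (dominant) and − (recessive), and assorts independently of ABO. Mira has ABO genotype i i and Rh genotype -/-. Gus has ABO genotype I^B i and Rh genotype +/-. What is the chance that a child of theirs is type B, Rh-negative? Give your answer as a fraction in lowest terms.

1/4

ABO cross i i × I^B i → offspring phenotypes: 1/2 O, 1/2 B.
Rh cross -/- × +/- → 1/2 Rh+, 1/2 Rh-.
Independent loci: P(type B, Rh-negative) = 1/2 × 1/2 = 1/4.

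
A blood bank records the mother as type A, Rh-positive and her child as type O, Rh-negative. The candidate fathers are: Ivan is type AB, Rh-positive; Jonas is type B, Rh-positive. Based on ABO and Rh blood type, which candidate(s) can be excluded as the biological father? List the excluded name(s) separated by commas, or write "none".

A candidate is excluded only if no genotype consistent with his phenotype could produce a type O, Rh-negative child with a type A, Rh-positive mother.
Ivan (type AB, Rh+): no genotype consistent with that phenotype can produce a type-O Rh- child with a type-A mother.

Ivan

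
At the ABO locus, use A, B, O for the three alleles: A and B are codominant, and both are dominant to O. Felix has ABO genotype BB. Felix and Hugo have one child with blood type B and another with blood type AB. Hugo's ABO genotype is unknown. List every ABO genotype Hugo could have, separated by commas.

AB, AO

For each candidate genotype of Hugo, check whether crossing it with BB can produce every observed child phenotype.
  AA → possible child types {AB} ✗
  AB → possible child types {B, AB} ✓
  AO → possible child types {B, AB} ✓
  BB → possible child types {B} ✗
  BO → possible child types {B} ✗
  OO → possible child types {B} ✗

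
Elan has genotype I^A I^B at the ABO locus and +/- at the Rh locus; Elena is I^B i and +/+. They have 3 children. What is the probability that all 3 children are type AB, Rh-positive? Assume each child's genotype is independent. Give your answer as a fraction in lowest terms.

1/64

ABO cross I^A I^B × I^B i → 1/4 A, 1/2 B, 1/4 AB.
Rh cross +/- × +/+ → 1 Rh+; so P(type AB, Rh-positive) = 1/4 × 1 = 1/4 per child.
All 3 independent: (1/4)^3 = 1/64.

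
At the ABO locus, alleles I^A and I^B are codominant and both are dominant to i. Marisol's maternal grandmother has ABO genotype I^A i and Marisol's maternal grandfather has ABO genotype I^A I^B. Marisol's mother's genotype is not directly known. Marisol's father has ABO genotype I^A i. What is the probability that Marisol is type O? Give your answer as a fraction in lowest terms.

Marisol's mother's ABO genotype from I^A i × I^A I^B: 1/4 I^A I^A, 1/4 I^A I^B, 1/4 I^A i, 1/4 I^B i.
Crossing each possibility with the father I^A i and summing P(type O): 1/4·0 + 1/4·0 + 1/4·1/4 + 1/4·1/4 = 1/8.

1/8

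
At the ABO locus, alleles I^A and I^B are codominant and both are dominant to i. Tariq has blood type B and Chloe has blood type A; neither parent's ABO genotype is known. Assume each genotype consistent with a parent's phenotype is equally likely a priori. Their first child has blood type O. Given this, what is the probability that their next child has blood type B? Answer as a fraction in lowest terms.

1/4

Possible genotypes: Tariq ∈ {I^B I^B, I^B i}; Chloe ∈ {I^A I^A, I^A i}.
Weight each parental genotype pair by prior × P(type-O child):
  I^B i × I^A i: posterior weight 1; P(next child type B) = 1/4.
Weighted sum = 1/4.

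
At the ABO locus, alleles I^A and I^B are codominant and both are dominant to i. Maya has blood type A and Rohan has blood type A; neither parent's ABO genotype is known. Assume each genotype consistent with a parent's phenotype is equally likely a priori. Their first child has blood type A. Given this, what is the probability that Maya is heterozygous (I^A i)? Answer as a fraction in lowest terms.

7/15

Possible genotypes: Maya ∈ {I^A I^A, I^A i}; Rohan ∈ {I^A I^A, I^A i}.
Weight each parental genotype pair by prior × P(type-A child):
  I^A I^A × I^A I^A: posterior weight 4/15.
  I^A I^A × I^A i: posterior weight 4/15.
  I^A i × I^A I^A: posterior weight 4/15.
  I^A i × I^A i: posterior weight 1/5.
Sum the posterior weight over pairs where Maya is I^A i: 7/15.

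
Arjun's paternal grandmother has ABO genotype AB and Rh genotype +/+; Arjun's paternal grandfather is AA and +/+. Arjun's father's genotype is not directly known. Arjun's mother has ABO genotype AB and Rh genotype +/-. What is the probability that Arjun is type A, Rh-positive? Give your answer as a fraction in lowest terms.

3/8

Arjun's father's ABO genotype from AB × AA: 1/2 AA, 1/2 AB.
Crossing each possibility with the mother AB and summing P(type A): 1/2·1/2 + 1/2·1/4 = 3/8.
Similarly for Rh via the father's Rh distribution: P(Rh+) = 1.
Independent loci: 3/8 × 1 = 3/8.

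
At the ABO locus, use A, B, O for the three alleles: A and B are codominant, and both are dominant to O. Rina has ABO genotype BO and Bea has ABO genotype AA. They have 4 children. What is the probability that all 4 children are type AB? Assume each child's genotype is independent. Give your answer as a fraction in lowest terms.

ABO cross BO × AA → 1/2 A, 1/2 AB.
So P(type AB) = 1/2 per child.
All 4 independent: (1/2)^4 = 1/16.

1/16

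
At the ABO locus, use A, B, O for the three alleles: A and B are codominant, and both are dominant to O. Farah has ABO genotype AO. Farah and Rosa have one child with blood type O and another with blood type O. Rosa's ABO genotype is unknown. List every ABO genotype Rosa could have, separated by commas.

For each candidate genotype of Rosa, check whether crossing it with AO can produce every observed child phenotype.
  AA → possible child types {A} ✗
  AB → possible child types {A, B, AB} ✗
  AO → possible child types {O, A} ✓
  BB → possible child types {B, AB} ✗
  BO → possible child types {O, A, B, AB} ✓
  OO → possible child types {O, A} ✓

AO, BO, OO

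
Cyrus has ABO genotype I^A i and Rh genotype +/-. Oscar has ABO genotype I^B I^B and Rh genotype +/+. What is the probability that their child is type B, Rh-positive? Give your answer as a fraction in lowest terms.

ABO cross I^A i × I^B I^B → offspring phenotypes: 1/2 B, 1/2 AB.
Rh cross +/- × +/+ → 1 Rh+.
Independent loci: P(type B, Rh-positive) = 1/2 × 1 = 1/2.

1/2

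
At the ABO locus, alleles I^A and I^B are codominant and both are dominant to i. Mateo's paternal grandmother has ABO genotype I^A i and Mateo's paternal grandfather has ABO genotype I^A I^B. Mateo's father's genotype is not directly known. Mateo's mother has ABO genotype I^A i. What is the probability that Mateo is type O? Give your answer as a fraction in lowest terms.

Mateo's father's ABO genotype from I^A i × I^A I^B: 1/4 I^A I^A, 1/4 I^A I^B, 1/4 I^A i, 1/4 I^B i.
Crossing each possibility with the mother I^A i and summing P(type O): 1/4·0 + 1/4·0 + 1/4·1/4 + 1/4·1/4 = 1/8.

1/8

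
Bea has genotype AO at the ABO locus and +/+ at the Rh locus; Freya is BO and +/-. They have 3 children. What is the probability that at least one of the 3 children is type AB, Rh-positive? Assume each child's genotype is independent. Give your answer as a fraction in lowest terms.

ABO cross AO × BO → 1/4 O, 1/4 A, 1/4 B, 1/4 AB.
Rh cross +/+ × +/- → 1 Rh+; so P(type AB, Rh-positive) = 1/4 × 1 = 1/4 per child.
P(none) = (3/4)^3 = 27/64; P(at least one) = 1 − 27/64 = 37/64.

37/64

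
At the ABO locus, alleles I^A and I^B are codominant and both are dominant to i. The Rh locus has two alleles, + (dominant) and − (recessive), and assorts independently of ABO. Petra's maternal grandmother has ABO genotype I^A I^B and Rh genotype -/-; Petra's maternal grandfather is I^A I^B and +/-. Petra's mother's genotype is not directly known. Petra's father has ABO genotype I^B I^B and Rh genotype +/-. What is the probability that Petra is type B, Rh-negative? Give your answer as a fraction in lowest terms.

3/16

Petra's mother's ABO genotype from I^A I^B × I^A I^B: 1/4 I^A I^A, 1/2 I^A I^B, 1/4 I^B I^B.
Crossing each possibility with the father I^B I^B and summing P(type B): 1/4·0 + 1/2·1/2 + 1/4·1 = 1/2.
Similarly for Rh via the mother's Rh distribution: P(Rh-) = 3/8.
Independent loci: 1/2 × 3/8 = 3/16.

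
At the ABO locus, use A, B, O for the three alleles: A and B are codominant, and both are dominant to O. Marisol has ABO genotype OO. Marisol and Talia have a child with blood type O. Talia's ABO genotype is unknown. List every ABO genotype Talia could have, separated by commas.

For each candidate genotype of Talia, check whether crossing it with OO can produce every observed child phenotype.
  AA → possible child types {A} ✗
  AB → possible child types {A, B} ✗
  AO → possible child types {O, A} ✓
  BB → possible child types {B} ✗
  BO → possible child types {O, B} ✓
  OO → possible child types {O} ✓

AO, BO, OO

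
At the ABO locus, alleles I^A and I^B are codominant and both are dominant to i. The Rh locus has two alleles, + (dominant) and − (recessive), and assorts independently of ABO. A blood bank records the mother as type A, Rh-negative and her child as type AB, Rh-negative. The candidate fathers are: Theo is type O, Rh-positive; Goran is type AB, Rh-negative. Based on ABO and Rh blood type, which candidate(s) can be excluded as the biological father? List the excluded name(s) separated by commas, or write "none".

Theo

A candidate is excluded only if no genotype consistent with his phenotype could produce a type AB, Rh-negative child with a type A, Rh-negative mother.
Theo (type O, Rh+): no genotype consistent with that phenotype can produce a type-AB Rh- child with a type-A mother.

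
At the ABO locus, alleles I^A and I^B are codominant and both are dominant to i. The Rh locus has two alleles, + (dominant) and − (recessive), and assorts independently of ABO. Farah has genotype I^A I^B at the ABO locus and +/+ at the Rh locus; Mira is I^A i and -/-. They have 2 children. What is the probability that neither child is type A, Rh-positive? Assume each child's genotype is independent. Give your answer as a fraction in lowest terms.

ABO cross I^A I^B × I^A i → 1/2 A, 1/4 B, 1/4 AB.
Rh cross +/+ × -/- → 1 Rh+; so P(type A, Rh-positive) = 1/2 × 1 = 1/2 per child.
P(not type A, Rh-positive) = 1/2 for one child; (1/2)^2 = 1/4.

1/4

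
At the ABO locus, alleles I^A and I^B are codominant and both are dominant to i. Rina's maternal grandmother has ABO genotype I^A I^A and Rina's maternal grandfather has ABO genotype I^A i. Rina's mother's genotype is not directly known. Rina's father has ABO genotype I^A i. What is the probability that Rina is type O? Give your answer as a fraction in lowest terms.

1/8

Rina's mother's ABO genotype from I^A I^A × I^A i: 1/2 I^A I^A, 1/2 I^A i.
Crossing each possibility with the father I^A i and summing P(type O): 1/2·0 + 1/2·1/4 = 1/8.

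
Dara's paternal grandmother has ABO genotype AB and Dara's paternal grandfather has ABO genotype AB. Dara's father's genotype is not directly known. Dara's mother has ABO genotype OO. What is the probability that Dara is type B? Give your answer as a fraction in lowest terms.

1/2

Dara's father's ABO genotype from AB × AB: 1/4 AA, 1/2 AB, 1/4 BB.
Crossing each possibility with the mother OO and summing P(type B): 1/4·0 + 1/2·1/2 + 1/4·1 = 1/2.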